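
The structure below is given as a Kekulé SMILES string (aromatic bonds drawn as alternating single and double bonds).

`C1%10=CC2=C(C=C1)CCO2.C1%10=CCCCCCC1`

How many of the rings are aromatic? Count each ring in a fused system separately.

The SMILES encodes a six-membered carbon ring with three alternating C=C double bonds, fused to a five-membered ring containing one oxygen and two sp³ carbons; an eight-membered carbon ring with one C=C double bond.
The 6-membered ring is planar and fully conjugated; 3 ring double bonds give 6 π electrons. That satisfies 4n+2 with n=1, so it is aromatic (benzene ring).
The 5-membered ring with one oxygen has two sp³ carbons, so it is not fully conjugated — not aromatic (oxolane ring).
The 8-membered ring has six sp³ carbons, so it is not fully conjugated — not aromatic (cyclooctene).
1 of the 3 rings is aromatic. Total: 1.

1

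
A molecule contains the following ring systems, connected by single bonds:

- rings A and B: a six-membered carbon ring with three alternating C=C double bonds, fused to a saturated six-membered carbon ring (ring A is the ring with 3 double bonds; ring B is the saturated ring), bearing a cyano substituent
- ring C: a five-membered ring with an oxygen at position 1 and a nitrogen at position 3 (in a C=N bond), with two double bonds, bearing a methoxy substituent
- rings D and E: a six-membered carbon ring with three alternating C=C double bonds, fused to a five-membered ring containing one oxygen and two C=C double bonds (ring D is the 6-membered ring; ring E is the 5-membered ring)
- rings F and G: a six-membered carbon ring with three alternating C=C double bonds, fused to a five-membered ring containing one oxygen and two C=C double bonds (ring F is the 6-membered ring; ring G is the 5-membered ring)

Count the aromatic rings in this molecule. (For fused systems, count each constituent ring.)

6

Ring A has a continuous p-orbital overlap around the ring; 3 ring double bonds give 6 π electrons. 6 = 4(1)+2, so ring A is aromatic (benzene ring).
Ring B has four sp³ carbons, so it is not fully conjugated — not aromatic (cyclohexane ring).
Ring C is fully conjugated (every ring atom contributes a p orbital); 2 ring double bonds (4 π electrons) plus a heteroatom lone pair (2) give 6 π electrons. That satisfies 4n+2 with n=1, so ring C is aromatic (oxazole).
Rings D and E form a fused bicyclic system (with one oxygen) with 9 sp² atoms and 10 π electrons from ring double bonds plus a heteroatom lone pair. 10 = 4(2)+2, so the system is aromatic and both rings count as aromatic (benzofuran).
Rings F and G form a fused bicyclic system (with one oxygen) with 9 sp² atoms and 10 π electrons from ring double bonds plus a heteroatom lone pair. 10 = 4(2)+2, so the system is aromatic and both rings count as aromatic (benzofuran).
Aromatic: A, C, D, E, F, G. Total: 6.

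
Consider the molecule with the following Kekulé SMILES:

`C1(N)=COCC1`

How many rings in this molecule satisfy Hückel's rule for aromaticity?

0

The SMILES encodes a five-membered ring of four carbons and one oxygen, with one C=C double bond and two sp³ carbons.
The 5-membered ring with one oxygen has two sp³ carbons, so it is not fully conjugated — not aromatic (2,3-dihydrofuran).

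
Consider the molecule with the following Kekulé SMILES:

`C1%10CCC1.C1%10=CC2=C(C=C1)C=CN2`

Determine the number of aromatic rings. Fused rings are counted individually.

The SMILES encodes a four-membered saturated carbon ring; a six-membered carbon ring with three alternating C=C double bonds, fused to a five-membered ring containing one N–H nitrogen and two C=C double bonds.
The 4-membered ring has only sp³ atoms, so it is not fully conjugated — not aromatic (cyclobutane).
The fused 6/5-membered bicyclic (with one N–H) is a single π system with 9 sp² atoms and 10 π electrons from ring double bonds plus a heteroatom lone pair. 10 = 4(2)+2, so the system is aromatic and both rings count as aromatic (indole).
2 of the 3 rings are aromatic. Total: 2.

2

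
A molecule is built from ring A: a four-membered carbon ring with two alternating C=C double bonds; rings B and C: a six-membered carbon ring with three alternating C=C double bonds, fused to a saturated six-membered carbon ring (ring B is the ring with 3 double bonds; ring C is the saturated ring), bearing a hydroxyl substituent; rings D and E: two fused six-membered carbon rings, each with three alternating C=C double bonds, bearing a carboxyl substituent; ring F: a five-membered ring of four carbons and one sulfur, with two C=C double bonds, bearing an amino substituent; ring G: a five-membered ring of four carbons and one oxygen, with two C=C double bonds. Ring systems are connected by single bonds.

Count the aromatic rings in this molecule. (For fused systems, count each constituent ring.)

5

Ring A has only sp² ring atoms; a planar conformation would have a fully conjugated π system of 4 electrons. But 4 = 4(1), which is 4n not 4n+2, so ring A is not aromatic (cyclobutadiene) — cyclobutadiene is antiaromatic and distorts to a rectangle.
Ring B is planar and fully conjugated; 3 ring double bonds give 6 π electrons. 6 = 4(1)+2, so ring B is aromatic (benzene ring).
Ring C has four sp³ carbons, so it is not fully conjugated — not aromatic (cyclohexane ring).
Rings D and E form a fused bicyclic system with 10 sp² atoms and 10 π electrons from ring double bonds. 10 = 4(2)+2, so the system is aromatic and both rings count as aromatic (naphthalene).
Ring F has a continuous p-orbital overlap around the ring; 2 ring double bonds (4 π electrons) plus a heteroatom lone pair (2) give 6 π electrons. Since 6 = 4n+2 (n=1), ring F is aromatic (thiophene).
Ring G has a continuous p-orbital overlap around the ring; 2 ring double bonds (4 π electrons) plus a heteroatom lone pair (2) give 6 π electrons. Since 6 = 4n+2 (n=1), ring G is aromatic (furan).
Aromatic: B, D, E, F, G. Total: 5.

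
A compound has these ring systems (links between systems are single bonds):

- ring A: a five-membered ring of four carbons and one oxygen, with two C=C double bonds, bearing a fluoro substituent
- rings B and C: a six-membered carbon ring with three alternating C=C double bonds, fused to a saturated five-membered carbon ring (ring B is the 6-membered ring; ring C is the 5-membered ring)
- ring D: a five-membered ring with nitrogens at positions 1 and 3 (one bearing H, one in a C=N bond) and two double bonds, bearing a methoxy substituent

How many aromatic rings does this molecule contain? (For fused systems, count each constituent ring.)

Ring A is fully conjugated (every ring atom contributes a p orbital); 2 ring double bonds (4 π electrons) plus a heteroatom lone pair (2) give 6 π electrons. 6 = 4(1)+2, so ring A is aromatic (furan).
Ring B is planar and fully conjugated; 3 ring double bonds give 6 π electrons. That satisfies 4n+2 with n=1, so ring B is aromatic (benzene ring).
Ring C has three sp³ carbons, so it is not fully conjugated — not aromatic (cyclopentane ring).
Ring D has a continuous p-orbital overlap around the ring; 2 ring double bonds (4 π electrons) plus a heteroatom lone pair (2) give 6 π electrons. That satisfies 4n+2 with n=1, so ring D is aromatic (imidazole).
Aromatic: A, B, D. Total: 3.

3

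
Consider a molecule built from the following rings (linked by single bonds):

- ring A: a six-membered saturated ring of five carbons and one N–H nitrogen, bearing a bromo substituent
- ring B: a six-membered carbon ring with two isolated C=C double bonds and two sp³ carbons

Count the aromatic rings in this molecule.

0

Ring A has only sp³ atoms, so it is not fully conjugated — not aromatic (piperidine).
Ring B has two sp³ carbons, so it is not fully conjugated — not aromatic (1,4-cyclohexadiene).
No ring is aromatic. Total: 0.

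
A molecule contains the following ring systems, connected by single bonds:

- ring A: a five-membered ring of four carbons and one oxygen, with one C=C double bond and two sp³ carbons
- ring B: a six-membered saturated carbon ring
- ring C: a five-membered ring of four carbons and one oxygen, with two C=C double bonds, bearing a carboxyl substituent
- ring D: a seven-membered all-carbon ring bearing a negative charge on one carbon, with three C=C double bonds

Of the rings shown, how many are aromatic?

1

Ring A has two sp³ carbons, so it is not fully conjugated — not aromatic (2,3-dihydrofuran).
Ring B has only sp³ atoms, so it is not fully conjugated — not aromatic (cyclohexane).
Ring C is planar and fully conjugated; 2 ring double bonds (4 π electrons) plus a heteroatom lone pair (2) give 6 π electrons. Since 6 = 4n+2 (n=1), ring C is aromatic (furan).
Ring D has only sp² ring atoms; a planar conformation would have a fully conjugated π system of 8 electrons. But 8 = 4(2), which is 4n not 4n+2, so ring D is not aromatic (cycloheptatrienyl anion).
Aromatic: C. Total: 1.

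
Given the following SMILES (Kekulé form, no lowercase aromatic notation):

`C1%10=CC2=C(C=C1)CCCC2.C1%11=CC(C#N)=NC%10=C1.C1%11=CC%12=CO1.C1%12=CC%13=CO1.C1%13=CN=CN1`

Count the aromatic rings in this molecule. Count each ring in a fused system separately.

5

The SMILES encodes a six-membered carbon ring with three alternating C=C double bonds, fused to a saturated six-membered carbon ring; a six-membered ring of five carbons and one nitrogen with three alternating double bonds; a five-membered ring of four carbons and one oxygen, with two C=C double bonds; a five-membered ring of four carbons and one oxygen, with two C=C double bonds; a five-membered ring with nitrogens at positions 1 and 3 (one bearing H, one in a C=N bond) and two double bonds.
The 6-membered ring is fully conjugated (every ring atom contributes a p orbital); 3 ring double bonds give 6 π electrons. That satisfies 4n+2 with n=1, so it is aromatic (benzene ring).
The second 6-membered ring has four sp³ carbons, so it is not fully conjugated — not aromatic (cyclohexane ring).
The 6-membered ring with one nitrogen has a continuous p-orbital overlap around the ring; 3 ring double bonds give 6 π electrons. 6 = 4(1)+2, so it is aromatic (pyridine).
The 5-membered ring with one oxygen has a continuous p-orbital overlap around the ring; 2 ring double bonds (4 π electrons) plus a heteroatom lone pair (2) give 6 π electrons. That satisfies 4n+2 with n=1, so it is aromatic (furan).
The second 5-membered ring with one oxygen has a continuous p-orbital overlap around the ring; 2 ring double bonds (4 π electrons) plus a heteroatom lone pair (2) give 6 π electrons. 6 = 4(1)+2, so it is aromatic (furan).
The 5-membered ring with two nitrogens (one N–H, one =N–) is fully conjugated (every ring atom contributes a p orbital); 2 ring double bonds (4 π electrons) plus a heteroatom lone pair (2) give 6 π electrons. 6 = 4(1)+2, so it is aromatic (imidazole).
5 of the 6 rings are aromatic. Total: 5.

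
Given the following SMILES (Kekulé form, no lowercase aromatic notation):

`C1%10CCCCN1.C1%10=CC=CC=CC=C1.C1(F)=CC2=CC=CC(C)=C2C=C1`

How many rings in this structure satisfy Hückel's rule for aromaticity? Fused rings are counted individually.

The SMILES encodes a six-membered saturated ring of five carbons and one N–H nitrogen; an eight-membered carbon ring with four alternating C=C double bonds; two fused six-membered carbon rings, each with three alternating C=C double bonds.
The 6-membered ring with one N–H has only sp³ atoms, so it is not fully conjugated — not aromatic (piperidine).
The 8-membered ring has only sp² ring atoms; a planar conformation would have a fully conjugated π system of 8 electrons. But 8 = 4(2), which is 4n not 4n+2, so it is not aromatic (cyclooctatetraene) — cyclooctatetraene distorts into a non-planar tub to avoid antiaromaticity.
The fused 6/6-membered bicyclic is a single π system with 10 sp² atoms and 10 π electrons from ring double bonds. 10 = 4(2)+2, so the system is aromatic and both rings count as aromatic (naphthalene).
2 of the 4 rings are aromatic. Total: 2.

2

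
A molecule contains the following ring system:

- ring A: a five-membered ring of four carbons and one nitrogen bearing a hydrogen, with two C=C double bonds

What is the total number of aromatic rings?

Ring A is planar and fully conjugated; 2 ring double bonds (4 π electrons) plus a heteroatom lone pair (2) give 6 π electrons. That satisfies 4n+2 with n=1, so ring A is aromatic (pyrrole).

1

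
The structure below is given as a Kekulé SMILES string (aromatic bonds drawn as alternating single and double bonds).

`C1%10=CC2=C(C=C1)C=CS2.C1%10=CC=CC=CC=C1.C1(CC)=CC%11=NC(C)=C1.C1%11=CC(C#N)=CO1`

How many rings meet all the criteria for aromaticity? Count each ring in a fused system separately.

The SMILES encodes a six-membered carbon ring with three alternating C=C double bonds, fused to a five-membered ring containing one sulfur and two C=C double bonds; an eight-membered carbon ring with four alternating C=C double bonds; a six-membered ring of five carbons and one nitrogen with three alternating double bonds; a five-membered ring of four carbons and one oxygen, with two C=C double bonds.
The fused 6/5-membered bicyclic (with one sulfur) is a single π system with 9 sp² atoms and 10 π electrons from ring double bonds plus a heteroatom lone pair. 10 = 4(2)+2, so the system is aromatic and both rings count as aromatic (benzothiophene).
The 8-membered ring has only sp² ring atoms; a planar conformation would have a fully conjugated π system of 8 electrons. But 8 = 4(2), which is 4n not 4n+2, so it is not aromatic (cyclooctatetraene) — cyclooctatetraene distorts into a non-planar tub to avoid antiaromaticity.
The 6-membered ring with one nitrogen is planar and fully conjugated; 3 ring double bonds give 6 π electrons. 6 = 4(1)+2, so it is aromatic (pyridine).
The 5-membered ring with one oxygen has a continuous p-orbital overlap around the ring; 2 ring double bonds (4 π electrons) plus a heteroatom lone pair (2) give 6 π electrons. 6 = 4(1)+2, so it is aromatic (furan).
4 of the 5 rings are aromatic. Total: 4.

4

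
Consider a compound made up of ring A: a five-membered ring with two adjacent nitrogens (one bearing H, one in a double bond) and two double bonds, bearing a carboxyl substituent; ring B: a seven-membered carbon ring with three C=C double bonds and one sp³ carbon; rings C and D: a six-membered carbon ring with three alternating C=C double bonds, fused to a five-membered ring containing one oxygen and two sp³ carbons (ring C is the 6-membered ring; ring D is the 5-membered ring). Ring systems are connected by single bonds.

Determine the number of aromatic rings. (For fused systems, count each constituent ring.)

2

Ring A is planar and fully conjugated; 2 ring double bonds (4 π electrons) plus a heteroatom lone pair (2) give 6 π electrons. Since 6 = 4n+2 (n=1), ring A is aromatic (pyrazole).
Ring B has one sp³ carbon, so it is not fully conjugated — not aromatic (cycloheptatriene).
Ring C is planar and fully conjugated; 3 ring double bonds give 6 π electrons. Since 6 = 4n+2 (n=1), ring C is aromatic (benzene ring).
Ring D has two sp³ carbons, so it is not fully conjugated — not aromatic (oxolane ring).
Aromatic: A, C. Total: 2.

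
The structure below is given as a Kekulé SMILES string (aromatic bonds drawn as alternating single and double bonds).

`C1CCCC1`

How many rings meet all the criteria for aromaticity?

The SMILES encodes a five-membered saturated carbon ring.
The 5-membered ring has only sp³ atoms, so it is not fully conjugated — not aromatic (cyclopentane).

0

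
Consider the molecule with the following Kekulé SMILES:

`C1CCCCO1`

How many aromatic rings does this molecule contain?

0

The SMILES encodes a six-membered saturated ring of five carbons and one oxygen.
The 6-membered ring with one oxygen has only sp³ atoms, so it is not fully conjugated — not aromatic (tetrahydropyran).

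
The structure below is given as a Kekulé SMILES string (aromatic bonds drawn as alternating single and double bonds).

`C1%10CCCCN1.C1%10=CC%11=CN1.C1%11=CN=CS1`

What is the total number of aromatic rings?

The SMILES encodes a six-membered saturated ring of five carbons and one N–H nitrogen; a five-membered ring of four carbons and one nitrogen bearing a hydrogen, with two C=C double bonds; a five-membered ring with a sulfur at position 1 and a nitrogen at position 3 (in a C=N bond), with two double bonds.
The 6-membered ring with one N–H has only sp³ atoms, so it is not fully conjugated — not aromatic (piperidine).
The 5-membered ring with one N–H is planar and fully conjugated; 2 ring double bonds (4 π electrons) plus a heteroatom lone pair (2) give 6 π electrons. 6 = 4(1)+2, so it is aromatic (pyrrole).
The 5-membered ring with one sulfur and one =N– has a continuous p-orbital overlap around the ring; 2 ring double bonds (4 π electrons) plus a heteroatom lone pair (2) give 6 π electrons. Since 6 = 4n+2 (n=1), it is aromatic (thiazole).
2 of the 3 rings are aromatic. Total: 2.

2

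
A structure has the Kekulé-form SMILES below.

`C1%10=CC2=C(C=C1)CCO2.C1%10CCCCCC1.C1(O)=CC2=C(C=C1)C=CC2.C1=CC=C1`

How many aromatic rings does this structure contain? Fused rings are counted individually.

2

The SMILES encodes a six-membered carbon ring with three alternating C=C double bonds, fused to a five-membered ring containing one oxygen and two sp³ carbons; a seven-membered saturated carbon ring; a six-membered carbon ring with three alternating C=C double bonds, fused to a five-membered carbon ring containing one C=C double bond and one sp³ carbon; a four-membered carbon ring with two alternating C=C double bonds.
The 6-membered ring has a continuous p-orbital overlap around the ring; 3 ring double bonds give 6 π electrons. 6 = 4(1)+2, so it is aromatic (benzene ring).
The 5-membered ring with one oxygen has two sp³ carbons, so it is not fully conjugated — not aromatic (oxolane ring).
The 7-membered ring has only sp³ atoms, so it is not fully conjugated — not aromatic (cycloheptane).
The second 6-membered ring is fully conjugated (every ring atom contributes a p orbital); 3 ring double bonds give 6 π electrons. Since 6 = 4n+2 (n=1), it is aromatic (benzene ring).
The 5-membered ring has one sp³ carbon, so it is not fully conjugated — not aromatic (cyclopentene ring).
The 4-membered ring has only sp² ring atoms; a planar conformation would have a fully conjugated π system of 4 electrons. But 4 = 4(1), which is 4n not 4n+2, so it is not aromatic (cyclobutadiene) — cyclobutadiene is antiaromatic and distorts to a rectangle.
2 of the 6 rings are aromatic. Total: 2.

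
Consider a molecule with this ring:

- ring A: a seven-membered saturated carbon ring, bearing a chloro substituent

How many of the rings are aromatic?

0

Ring A has only sp³ atoms, so it is not fully conjugated — not aromatic (cycloheptane).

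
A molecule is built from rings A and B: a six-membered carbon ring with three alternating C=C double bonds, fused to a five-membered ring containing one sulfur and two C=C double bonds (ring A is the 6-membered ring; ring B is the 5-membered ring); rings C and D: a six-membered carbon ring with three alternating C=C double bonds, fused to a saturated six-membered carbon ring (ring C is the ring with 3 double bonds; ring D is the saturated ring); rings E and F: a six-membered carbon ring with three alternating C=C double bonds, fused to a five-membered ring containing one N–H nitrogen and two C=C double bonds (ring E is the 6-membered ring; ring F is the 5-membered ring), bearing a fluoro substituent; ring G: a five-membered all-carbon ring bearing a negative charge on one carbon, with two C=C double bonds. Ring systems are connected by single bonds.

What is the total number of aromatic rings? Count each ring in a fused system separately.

Rings A and B form a fused bicyclic system (with one sulfur) with 9 sp² atoms and 10 π electrons from ring double bonds plus a heteroatom lone pair. 10 = 4(2)+2, so the system is aromatic and both rings count as aromatic (benzothiophene).
Ring C has a continuous p-orbital overlap around the ring; 3 ring double bonds give 6 π electrons. That satisfies 4n+2 with n=1, so ring C is aromatic (benzene ring).
Ring D has four sp³ carbons, so it is not fully conjugated — not aromatic (cyclohexane ring).
Rings E and F form a fused bicyclic system (with one N–H) with 9 sp² atoms and 10 π electrons from ring double bonds plus a heteroatom lone pair. 10 = 4(2)+2, so the system is aromatic and both rings count as aromatic (indole).
Ring G is fully conjugated (every ring atom contributes a p orbital); 2 ring double bonds (4 π electrons) plus the carbanion lone pair (2) give 6 π electrons. 6 = 4(1)+2, so ring G is aromatic (cyclopentadienyl anion).
Aromatic: A, B, C, E, F, G. Total: 6.

6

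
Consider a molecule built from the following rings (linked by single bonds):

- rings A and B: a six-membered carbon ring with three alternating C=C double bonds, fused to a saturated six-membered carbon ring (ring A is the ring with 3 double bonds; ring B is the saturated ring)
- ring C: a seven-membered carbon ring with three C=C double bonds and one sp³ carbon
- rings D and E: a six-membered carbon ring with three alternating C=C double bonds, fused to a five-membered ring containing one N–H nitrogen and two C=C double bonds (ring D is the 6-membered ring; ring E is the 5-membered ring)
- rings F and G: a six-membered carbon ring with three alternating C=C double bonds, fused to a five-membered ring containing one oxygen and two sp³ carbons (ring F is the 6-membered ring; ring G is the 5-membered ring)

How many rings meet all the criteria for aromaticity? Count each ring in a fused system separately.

4

Ring A is planar and fully conjugated; 3 ring double bonds give 6 π electrons. Since 6 = 4n+2 (n=1), ring A is aromatic (benzene ring).
Ring B has four sp³ carbons, so it is not fully conjugated — not aromatic (cyclohexane ring).
Ring C has one sp³ carbon, so it is not fully conjugated — not aromatic (cycloheptatriene).
Rings D and E form a fused bicyclic system (with one N–H) with 9 sp² atoms and 10 π electrons from ring double bonds plus a heteroatom lone pair. 10 = 4(2)+2, so the system is aromatic and both rings count as aromatic (indole).
Ring F is fully conjugated (every ring atom contributes a p orbital); 3 ring double bonds give 6 π electrons. Since 6 = 4n+2 (n=1), ring F is aromatic (benzene ring).
Ring G has two sp³ carbons, so it is not fully conjugated — not aromatic (oxolane ring).
Aromatic: A, D, E, F. Total: 4.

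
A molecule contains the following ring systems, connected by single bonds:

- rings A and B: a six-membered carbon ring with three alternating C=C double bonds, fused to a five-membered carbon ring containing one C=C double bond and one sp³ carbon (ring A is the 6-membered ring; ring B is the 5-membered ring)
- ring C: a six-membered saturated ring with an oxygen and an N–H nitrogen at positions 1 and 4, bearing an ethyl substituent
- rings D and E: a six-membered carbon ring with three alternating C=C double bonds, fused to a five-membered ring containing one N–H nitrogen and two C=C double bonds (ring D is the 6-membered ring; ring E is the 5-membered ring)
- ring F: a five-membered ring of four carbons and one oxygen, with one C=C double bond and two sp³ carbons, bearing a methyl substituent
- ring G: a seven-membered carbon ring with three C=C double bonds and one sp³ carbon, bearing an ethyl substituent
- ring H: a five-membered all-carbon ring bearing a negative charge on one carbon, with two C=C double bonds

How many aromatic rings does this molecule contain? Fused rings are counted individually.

Ring A has a continuous p-orbital overlap around the ring; 3 ring double bonds give 6 π electrons. Since 6 = 4n+2 (n=1), ring A is aromatic (benzene ring).
Ring B has one sp³ carbon, so it is not fully conjugated — not aromatic (cyclopentene ring).
Ring C has only sp³ atoms, so it is not fully conjugated — not aromatic (morpholine).
Rings D and E form a fused bicyclic system (with one N–H) with 9 sp² atoms and 10 π electrons from ring double bonds plus a heteroatom lone pair. 10 = 4(2)+2, so the system is aromatic and both rings count as aromatic (indole).
Ring F has two sp³ carbons, so it is not fully conjugated — not aromatic (2,3-dihydrofuran).
Ring G has one sp³ carbon, so it is not fully conjugated — not aromatic (cycloheptatriene).
Ring H is planar and fully conjugated; 2 ring double bonds (4 π electrons) plus the carbanion lone pair (2) give 6 π electrons. That satisfies 4n+2 with n=1, so ring H is aromatic (cyclopentadienyl anion).
Aromatic: A, D, E, H. Total: 4.

4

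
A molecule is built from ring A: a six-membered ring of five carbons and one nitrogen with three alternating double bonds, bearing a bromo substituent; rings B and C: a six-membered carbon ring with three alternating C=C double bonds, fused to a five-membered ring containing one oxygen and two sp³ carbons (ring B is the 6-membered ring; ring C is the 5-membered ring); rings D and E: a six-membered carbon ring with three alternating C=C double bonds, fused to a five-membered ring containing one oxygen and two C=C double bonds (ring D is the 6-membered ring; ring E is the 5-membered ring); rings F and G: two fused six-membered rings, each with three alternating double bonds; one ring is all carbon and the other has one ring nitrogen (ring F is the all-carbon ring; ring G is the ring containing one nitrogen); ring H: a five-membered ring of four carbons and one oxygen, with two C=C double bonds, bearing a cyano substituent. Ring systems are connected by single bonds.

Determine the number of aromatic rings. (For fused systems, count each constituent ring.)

Ring A has a continuous p-orbital overlap around the ring; 3 ring double bonds give 6 π electrons. Since 6 = 4n+2 (n=1), ring A is aromatic (pyridine).
Ring B is fully conjugated (every ring atom contributes a p orbital); 3 ring double bonds give 6 π electrons. Since 6 = 4n+2 (n=1), ring B is aromatic (benzene ring).
Ring C has two sp³ carbons, so it is not fully conjugated — not aromatic (oxolane ring).
Rings D and E form a fused bicyclic system (with one oxygen) with 9 sp² atoms and 10 π electrons from ring double bonds plus a heteroatom lone pair. 10 = 4(2)+2, so the system is aromatic and both rings count as aromatic (benzofuran).
Rings F and G form a fused bicyclic system (with one nitrogen) with 10 sp² atoms and 10 π electrons from ring double bonds. 10 = 4(2)+2, so the system is aromatic and both rings count as aromatic (quinoline).
Ring H is planar and fully conjugated; 2 ring double bonds (4 π electrons) plus a heteroatom lone pair (2) give 6 π electrons. 6 = 4(1)+2, so ring H is aromatic (furan).
Aromatic: A, B, D, E, F, G, H. Total: 7.

7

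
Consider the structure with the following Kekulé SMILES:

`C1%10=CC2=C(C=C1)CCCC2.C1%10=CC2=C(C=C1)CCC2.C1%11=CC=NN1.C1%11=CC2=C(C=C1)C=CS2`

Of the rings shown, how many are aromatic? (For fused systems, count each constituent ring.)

5

The SMILES encodes a six-membered carbon ring with three alternating C=C double bonds, fused to a saturated six-membered carbon ring; a six-membered carbon ring with three alternating C=C double bonds, fused to a saturated five-membered carbon ring; a five-membered ring with two adjacent nitrogens (one bearing H, one in a double bond) and two double bonds; a six-membered carbon ring with three alternating C=C double bonds, fused to a five-membered ring containing one sulfur and two C=C double bonds.
The 6-membered ring is planar and fully conjugated; 3 ring double bonds give 6 π electrons. Since 6 = 4n+2 (n=1), it is aromatic (benzene ring).
The second 6-membered ring has four sp³ carbons, so it is not fully conjugated — not aromatic (cyclohexane ring).
The third 6-membered ring is fully conjugated (every ring atom contributes a p orbital); 3 ring double bonds give 6 π electrons. 6 = 4(1)+2, so it is aromatic (benzene ring).
The 5-membered ring has three sp³ carbons, so it is not fully conjugated — not aromatic (cyclopentane ring).
The 5-membered ring with two adjacent nitrogens (one N–H, one =N–) has a continuous p-orbital overlap around the ring; 2 ring double bonds (4 π electrons) plus a heteroatom lone pair (2) give 6 π electrons. That satisfies 4n+2 with n=1, so it is aromatic (pyrazole).
The fused 6/5-membered bicyclic (with one sulfur) is a single π system with 9 sp² atoms and 10 π electrons from ring double bonds plus a heteroatom lone pair. 10 = 4(2)+2, so the system is aromatic and both rings count as aromatic (benzothiophene).
5 of the 7 rings are aromatic. Total: 5.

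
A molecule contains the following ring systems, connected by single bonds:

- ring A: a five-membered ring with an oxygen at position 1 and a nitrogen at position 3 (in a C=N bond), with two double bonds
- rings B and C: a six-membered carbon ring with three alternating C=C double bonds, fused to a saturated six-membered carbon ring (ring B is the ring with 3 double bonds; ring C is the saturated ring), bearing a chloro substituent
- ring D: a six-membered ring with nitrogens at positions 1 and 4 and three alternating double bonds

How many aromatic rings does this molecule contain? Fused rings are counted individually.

Ring A has a continuous p-orbital overlap around the ring; 2 ring double bonds (4 π electrons) plus a heteroatom lone pair (2) give 6 π electrons. Since 6 = 4n+2 (n=1), ring A is aromatic (oxazole).
Ring B is planar and fully conjugated; 3 ring double bonds give 6 π electrons. 6 = 4(1)+2, so ring B is aromatic (benzene ring).
Ring C has four sp³ carbons, so it is not fully conjugated — not aromatic (cyclohexane ring).
Ring D has a continuous p-orbital overlap around the ring; 3 ring double bonds give 6 π electrons. That satisfies 4n+2 with n=1, so ring D is aromatic (pyrazine).
Aromatic: A, B, D. Total: 3.

3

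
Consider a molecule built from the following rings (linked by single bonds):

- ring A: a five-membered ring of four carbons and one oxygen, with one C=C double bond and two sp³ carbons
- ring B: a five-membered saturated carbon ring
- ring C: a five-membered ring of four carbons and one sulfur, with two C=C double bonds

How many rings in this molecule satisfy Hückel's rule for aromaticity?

Ring A has two sp³ carbons, so it is not fully conjugated — not aromatic (2,3-dihydrofuran).
Ring B has only sp³ atoms, so it is not fully conjugated — not aromatic (cyclopentane).
Ring C has a continuous p-orbital overlap around the ring; 2 ring double bonds (4 π electrons) plus a heteroatom lone pair (2) give 6 π electrons. 6 = 4(1)+2, so ring C is aromatic (thiophene).
Aromatic: C. Total: 1.

1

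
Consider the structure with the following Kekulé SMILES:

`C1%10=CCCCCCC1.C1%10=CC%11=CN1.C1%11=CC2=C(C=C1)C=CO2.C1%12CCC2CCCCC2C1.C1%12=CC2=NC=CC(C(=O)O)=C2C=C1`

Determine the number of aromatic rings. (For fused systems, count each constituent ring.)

5

The SMILES encodes an eight-membered carbon ring with one C=C double bond; a five-membered ring of four carbons and one nitrogen bearing a hydrogen, with two C=C double bonds; a six-membered carbon ring with three alternating C=C double bonds, fused to a five-membered ring containing one oxygen and two C=C double bonds; two fused six-membered saturated carbon rings; two fused six-membered rings, each with three alternating double bonds; one ring is all carbon and the other has one ring nitrogen.
The 8-membered ring has six sp³ carbons, so it is not fully conjugated — not aromatic (cyclooctene).
The 5-membered ring with one N–H has a continuous p-orbital overlap around the ring; 2 ring double bonds (4 π electrons) plus a heteroatom lone pair (2) give 6 π electrons. That satisfies 4n+2 with n=1, so it is aromatic (pyrrole).
The fused 6/5-membered bicyclic (with one oxygen) is a single π system with 9 sp² atoms and 10 π electrons from ring double bonds plus a heteroatom lone pair. 10 = 4(2)+2, so the system is aromatic and both rings count as aromatic (benzofuran).
The 6-membered ring has only sp³ atoms, so it is not fully conjugated — not aromatic (cyclohexane ring).
The second 6-membered ring has only sp³ atoms, so it is not fully conjugated — not aromatic (cyclohexane ring).
The fused 6/6-membered bicyclic (with one nitrogen) is a single π system with 10 sp² atoms and 10 π electrons from ring double bonds. 10 = 4(2)+2, so the system is aromatic and both rings count as aromatic (quinoline).
5 of the 8 rings are aromatic. Total: 5.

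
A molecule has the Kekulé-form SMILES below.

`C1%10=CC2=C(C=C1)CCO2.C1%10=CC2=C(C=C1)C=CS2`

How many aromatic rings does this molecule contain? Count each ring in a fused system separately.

The SMILES encodes a six-membered carbon ring with three alternating C=C double bonds, fused to a five-membered ring containing one oxygen and two sp³ carbons; a six-membered carbon ring with three alternating C=C double bonds, fused to a five-membered ring containing one sulfur and two C=C double bonds.
The 6-membered ring has a continuous p-orbital overlap around the ring; 3 ring double bonds give 6 π electrons. That satisfies 4n+2 with n=1, so it is aromatic (benzene ring).
The 5-membered ring with one oxygen has two sp³ carbons, so it is not fully conjugated — not aromatic (oxolane ring).
The fused 6/5-membered bicyclic (with one sulfur) is a single π system with 9 sp² atoms and 10 π electrons from ring double bonds plus a heteroatom lone pair. 10 = 4(2)+2, so the system is aromatic and both rings count as aromatic (benzothiophene).
3 of the 4 rings are aromatic. Total: 3.

3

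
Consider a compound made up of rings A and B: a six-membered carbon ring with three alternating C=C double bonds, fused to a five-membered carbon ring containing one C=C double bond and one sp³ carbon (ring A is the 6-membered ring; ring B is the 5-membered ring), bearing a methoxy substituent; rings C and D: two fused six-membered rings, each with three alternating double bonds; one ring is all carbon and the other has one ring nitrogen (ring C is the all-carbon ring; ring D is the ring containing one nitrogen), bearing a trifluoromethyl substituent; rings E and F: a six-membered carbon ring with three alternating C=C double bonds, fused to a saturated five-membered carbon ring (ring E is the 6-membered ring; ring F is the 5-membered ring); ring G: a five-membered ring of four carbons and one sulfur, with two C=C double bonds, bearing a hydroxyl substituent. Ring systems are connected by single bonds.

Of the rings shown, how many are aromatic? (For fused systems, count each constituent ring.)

5

Ring A is planar and fully conjugated; 3 ring double bonds give 6 π electrons. 6 = 4(1)+2, so ring A is aromatic (benzene ring).
Ring B has one sp³ carbon, so it is not fully conjugated — not aromatic (cyclopentene ring).
Rings C and D form a fused bicyclic system (with one nitrogen) with 10 sp² atoms and 10 π electrons from ring double bonds. 10 = 4(2)+2, so the system is aromatic and both rings count as aromatic (quinoline).
Ring E is fully conjugated (every ring atom contributes a p orbital); 3 ring double bonds give 6 π electrons. Since 6 = 4n+2 (n=1), ring E is aromatic (benzene ring).
Ring F has three sp³ carbons, so it is not fully conjugated — not aromatic (cyclopentane ring).
Ring G has a continuous p-orbital overlap around the ring; 2 ring double bonds (4 π electrons) plus a heteroatom lone pair (2) give 6 π electrons. 6 = 4(1)+2, so ring G is aromatic (thiophene).
Aromatic: A, C, D, E, G. Total: 5.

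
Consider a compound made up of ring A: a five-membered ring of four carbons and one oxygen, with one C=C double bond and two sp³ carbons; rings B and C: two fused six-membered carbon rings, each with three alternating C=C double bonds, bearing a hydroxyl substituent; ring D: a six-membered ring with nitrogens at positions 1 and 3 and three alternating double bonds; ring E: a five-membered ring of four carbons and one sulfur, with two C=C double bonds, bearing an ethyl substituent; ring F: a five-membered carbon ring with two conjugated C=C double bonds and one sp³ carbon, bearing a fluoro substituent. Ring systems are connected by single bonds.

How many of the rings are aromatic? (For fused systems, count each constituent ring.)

Ring A has two sp³ carbons, so it is not fully conjugated — not aromatic (2,3-dihydrofuran).
Rings B and C form a fused bicyclic system with 10 sp² atoms and 10 π electrons from ring double bonds. 10 = 4(2)+2, so the system is aromatic and both rings count as aromatic (naphthalene).
Ring D is fully conjugated (every ring atom contributes a p orbital); 3 ring double bonds give 6 π electrons. Since 6 = 4n+2 (n=1), ring D is aromatic (pyrimidine).
Ring E is fully conjugated (every ring atom contributes a p orbital); 2 ring double bonds (4 π electrons) plus a heteroatom lone pair (2) give 6 π electrons. 6 = 4(1)+2, so ring E is aromatic (thiophene).
Ring F has one sp³ carbon, so it is not fully conjugated — not aromatic (cyclopentadiene).
Aromatic: B, C, D, E. Total: 4.

4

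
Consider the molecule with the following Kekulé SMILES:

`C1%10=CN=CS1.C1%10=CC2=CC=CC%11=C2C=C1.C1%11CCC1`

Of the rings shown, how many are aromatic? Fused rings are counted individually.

The SMILES encodes a five-membered ring with a sulfur at position 1 and a nitrogen at position 3 (in a C=N bond), with two double bonds; two fused six-membered carbon rings, each with three alternating C=C double bonds; a four-membered saturated carbon ring.
The 5-membered ring with one sulfur and one =N– is fully conjugated (every ring atom contributes a p orbital); 2 ring double bonds (4 π electrons) plus a heteroatom lone pair (2) give 6 π electrons. That satisfies 4n+2 with n=1, so it is aromatic (thiazole).
The fused 6/6-membered bicyclic is a single π system with 10 sp² atoms and 10 π electrons from ring double bonds. 10 = 4(2)+2, so the system is aromatic and both rings count as aromatic (naphthalene).
The 4-membered ring has only sp³ atoms, so it is not fully conjugated — not aromatic (cyclobutane).
3 of the 4 rings are aromatic. Total: 3.

3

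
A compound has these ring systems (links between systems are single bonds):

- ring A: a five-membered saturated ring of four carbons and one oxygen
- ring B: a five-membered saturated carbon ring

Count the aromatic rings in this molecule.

Ring A has only sp³ atoms, so it is not fully conjugated — not aromatic (tetrahydrofuran).
Ring B has only sp³ atoms, so it is not fully conjugated — not aromatic (cyclopentane).
No ring is aromatic. Total: 0.

0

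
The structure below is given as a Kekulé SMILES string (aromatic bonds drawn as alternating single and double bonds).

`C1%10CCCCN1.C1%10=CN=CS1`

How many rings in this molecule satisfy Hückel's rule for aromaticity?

The SMILES encodes a six-membered saturated ring of five carbons and one N–H nitrogen; a five-membered ring with a sulfur at position 1 and a nitrogen at position 3 (in a C=N bond), with two double bonds.
The 6-membered ring with one N–H has only sp³ atoms, so it is not fully conjugated — not aromatic (piperidine).
The 5-membered ring with one sulfur and one =N– has a continuous p-orbital overlap around the ring; 2 ring double bonds (4 π electrons) plus a heteroatom lone pair (2) give 6 π electrons. Since 6 = 4n+2 (n=1), it is aromatic (thiazole).
1 of the 2 rings is aromatic. Total: 1.

1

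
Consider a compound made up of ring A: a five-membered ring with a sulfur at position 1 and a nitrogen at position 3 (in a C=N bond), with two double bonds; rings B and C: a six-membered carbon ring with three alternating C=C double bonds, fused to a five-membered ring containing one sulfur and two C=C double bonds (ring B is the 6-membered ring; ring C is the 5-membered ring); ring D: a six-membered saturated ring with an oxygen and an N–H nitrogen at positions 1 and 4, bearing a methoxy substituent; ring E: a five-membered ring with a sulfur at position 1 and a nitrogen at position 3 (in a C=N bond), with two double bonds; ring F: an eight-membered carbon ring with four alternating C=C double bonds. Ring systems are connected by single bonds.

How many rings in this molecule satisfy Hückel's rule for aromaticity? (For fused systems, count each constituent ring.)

Ring A is planar and fully conjugated; 2 ring double bonds (4 π electrons) plus a heteroatom lone pair (2) give 6 π electrons. Since 6 = 4n+2 (n=1), ring A is aromatic (thiazole).
Rings B and C form a fused bicyclic system (with one sulfur) with 9 sp² atoms and 10 π electrons from ring double bonds plus a heteroatom lone pair. 10 = 4(2)+2, so the system is aromatic and both rings count as aromatic (benzothiophene).
Ring D has only sp³ atoms, so it is not fully conjugated — not aromatic (morpholine).
Ring E is fully conjugated (every ring atom contributes a p orbital); 2 ring double bonds (4 π electrons) plus a heteroatom lone pair (2) give 6 π electrons. 6 = 4(1)+2, so ring E is aromatic (thiazole).
Ring F has only sp² ring atoms; a planar conformation would have a fully conjugated π system of 8 electrons. But 8 = 4(2), which is 4n not 4n+2, so ring F is not aromatic (cyclooctatetraene) — cyclooctatetraene distorts into a non-planar tub to avoid antiaromaticity.
Aromatic: A, B, C, E. Total: 4.

4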